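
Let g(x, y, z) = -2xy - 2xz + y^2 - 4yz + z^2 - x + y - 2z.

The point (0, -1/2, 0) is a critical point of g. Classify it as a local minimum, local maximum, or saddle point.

saddle point

The Hessian is constant: H = [[0, -2, -2], [-2, 2, -4], [-2, -4, 2]].
Leading principal minors: Δ₁ = 0, Δ₂ = -4, Δ₃ = -48.
The minors fit neither the all-positive nor the alternating-sign pattern, so H is indefinite: a saddle point.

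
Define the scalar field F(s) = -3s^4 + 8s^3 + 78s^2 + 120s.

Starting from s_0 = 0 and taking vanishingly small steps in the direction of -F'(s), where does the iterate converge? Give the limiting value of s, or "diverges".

-1

F'(s) = -12(s - 5)(s + 1)(s + 2), so F'(0) = 120.
Gradient descent moves in the -F' direction, i.e. s is decreasing.
The nearest critical point in that direction is s = -1, where F'' = 72 > 0 (a local minimum). The iterate converges there.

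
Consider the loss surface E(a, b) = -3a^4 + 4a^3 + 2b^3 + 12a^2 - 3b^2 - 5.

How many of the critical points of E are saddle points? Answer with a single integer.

E separates as a function of a plus a function of b, so ∇E=0 decouples.
∂E/∂a = -12a(a - 2)(a + 1) = 0 at a ∈ {-1, 0, 2}; ∂E/∂b = 6b(b - 1) = 0 at b ∈ {0, 1}.
The Hessian is diagonal: diag(E_aa, E_bb). Second derivatives: E_aa(-1)=-36, E_aa(0)=24, E_aa(2)=-72; E_bb(0)=-6, E_bb(1)=6.
Saddle points occur where the two diagonal entries have opposite signs: (-1, 1), (0, 0), (2, 1). Count: 3.

3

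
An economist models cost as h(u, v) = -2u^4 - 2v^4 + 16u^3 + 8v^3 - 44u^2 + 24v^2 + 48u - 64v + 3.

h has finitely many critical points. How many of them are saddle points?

h separates as a function of u plus a function of v, so ∇h=0 decouples.
∂h/∂u = -8(u - 3)(u - 2)(u - 1) = 0 at u ∈ {1, 2, 3}; ∂h/∂v = -8(v - 4)(v - 1)(v + 2) = 0 at v ∈ {-2, 1, 4}.
The Hessian is diagonal: diag(h_uu, h_vv). Second derivatives: h_uu(1)=-16, h_uu(2)=8, h_uu(3)=-16; h_vv(-2)=-144, h_vv(1)=72, h_vv(4)=-144.
Saddle points occur where the two diagonal entries have opposite signs: (1, 1), (2, -2), (2, 4), (3, 1). Count: 4.

4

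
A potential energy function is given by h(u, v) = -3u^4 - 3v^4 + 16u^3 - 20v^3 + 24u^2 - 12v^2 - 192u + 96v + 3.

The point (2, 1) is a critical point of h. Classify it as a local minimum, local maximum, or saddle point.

saddle point

The mixed partial ∂²h/∂u∂v is 0, so the Hessian at any point is diag(h_uu, h_vv) = diag(12(-3u^2 + 8u + 4), -12(3v^2 + 10v + 2)).
At (2, 1): H = diag(96, -180).
The eigenvalues have opposite signs, so H is indefinite: a saddle point.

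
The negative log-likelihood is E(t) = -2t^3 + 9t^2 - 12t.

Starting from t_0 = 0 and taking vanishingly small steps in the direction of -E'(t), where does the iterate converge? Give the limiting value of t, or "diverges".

E'(t) = -6(t - 2)(t - 1), so E'(0) = -12.
Gradient descent moves in the -E' direction, i.e. t is increasing.
The nearest critical point in that direction is t = 1, where E'' = 6 > 0 (a local minimum). The iterate converges there.

1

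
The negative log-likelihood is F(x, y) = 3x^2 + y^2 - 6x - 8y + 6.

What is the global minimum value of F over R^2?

F(x,y) separates as P(x) + Q(y) + 6, so its minimum is min P + min Q + 6.
P'(x) = 6x - 6 vanishes at x ∈ {1}; Q'(y) = 2y - 8 vanishes at y ∈ {4}.
Local minima of P (where P''>0): P(1)=-3. Local minima of Q: Q(4)=-16.
So the global minimum of F is P(1) + Q(4) + 6 = -3 − 16 + 6 = -13, attained at (1, 4).

-13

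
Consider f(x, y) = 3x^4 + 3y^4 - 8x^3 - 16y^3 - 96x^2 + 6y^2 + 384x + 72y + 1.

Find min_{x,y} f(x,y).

f(x,y) separates as P(x) + Q(y) + 1, so its minimum is min P + min Q + 1.
P'(x) = 12(x - 4)(x - 2)(x + 4) vanishes at x ∈ {-4, 2, 4}; Q'(y) = 12(y - 3)(y - 2)(y + 1) vanishes at y ∈ {-1, 2, 3}.
Local minima of P (where P''>0): P(-4)=-1792, P(4)=256. Local minima of Q: Q(-1)=-47, Q(3)=81.
So the global minimum of f is P(-4) + Q(-1) + 1 = -1792 − 47 + 1 = -1838, attained at (-4, -1).

-1838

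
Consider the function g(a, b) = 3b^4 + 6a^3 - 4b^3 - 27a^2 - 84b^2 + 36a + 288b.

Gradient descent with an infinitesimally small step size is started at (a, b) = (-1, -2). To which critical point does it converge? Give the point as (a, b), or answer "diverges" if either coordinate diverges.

g is separable, so gradient descent decouples: a follows -∂g/∂a, b follows -∂g/∂b.
∂g/∂a = 18(a - 2)(a - 1); at a=-1 this is 108, so a decreases.
∂g/∂b = 12(b - 3)(b - 2)(b + 4); at b=-2 this is 480, so b decreases.
The a-coordinate has no critical point in that direction and runs off to infinity.

diverges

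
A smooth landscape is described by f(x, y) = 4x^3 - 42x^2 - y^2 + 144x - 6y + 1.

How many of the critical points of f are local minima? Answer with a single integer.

0

f separates as a function of x plus a function of y, so ∇f=0 decouples.
∂f/∂x = 12(x - 4)(x - 3) = 0 at x ∈ {3, 4}; ∂f/∂y = -2(y + 3) = 0 at y ∈ {-3}.
The Hessian is diagonal: diag(f_xx, f_yy). Second derivatives: f_xx(3)=-12, f_xx(4)=12; f_yy(-3)=-2.
Local minima occur where both diagonal entries positive: none. Count: 0.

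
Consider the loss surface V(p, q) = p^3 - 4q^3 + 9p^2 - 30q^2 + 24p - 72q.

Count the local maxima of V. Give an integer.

1

V separates as a function of p plus a function of q, so ∇V=0 decouples.
∂V/∂p = 3(p + 2)(p + 4) = 0 at p ∈ {-4, -2}; ∂V/∂q = -12(q + 2)(q + 3) = 0 at q ∈ {-3, -2}.
The Hessian is diagonal: diag(V_pp, V_qq). Second derivatives: V_pp(-4)=-6, V_pp(-2)=6; V_qq(-3)=12, V_qq(-2)=-12.
Local maxima occur where both diagonal entries negative: (-4, -2). Count: 1.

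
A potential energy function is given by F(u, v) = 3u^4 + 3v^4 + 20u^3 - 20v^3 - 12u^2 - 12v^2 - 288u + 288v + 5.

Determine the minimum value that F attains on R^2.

F(u,v) separates as P(u) + Q(v) + 5, so its minimum is min P + min Q + 5.
P'(u) = 12(u - 2)(u + 3)(u + 4) vanishes at u ∈ {-4, -3, 2}; Q'(v) = 12(v - 4)(v - 3)(v + 2) vanishes at v ∈ {-2, 3, 4}.
Local minima of P (where P''>0): P(-4)=448, P(2)=-416. Local minima of Q: Q(-2)=-416, Q(4)=448.
So the global minimum of F is P(2) + Q(-2) + 5 = -416 − 416 + 5 = -827, attained at (2, -2).

-827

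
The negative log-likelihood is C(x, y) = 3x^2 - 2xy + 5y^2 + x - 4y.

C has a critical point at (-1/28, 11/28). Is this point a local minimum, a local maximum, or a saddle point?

local minimum

The Hessian of C is constant: H = [[6, -2], [-2, 10]].
det(H) = 6·10 − (-2)² = 56.
det(H) > 0 and tr(H) = 16 > 0, so H is positive definite and the point is a local minimum.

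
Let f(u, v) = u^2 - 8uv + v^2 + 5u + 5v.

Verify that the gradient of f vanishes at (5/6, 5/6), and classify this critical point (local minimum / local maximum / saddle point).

∇f = (2u - 8v + 5, -8u + 2v + 5); substituting (5/6, 5/6) gives ∇f = (0, 0), so (5/6, 5/6) is indeed a critical point.
The Hessian of f is constant: H = [[2, -8], [-8, 2]].
det(H) = 2·2 − (-8)² = -60.
Since det(H) < 0, H is indefinite and the critical point is a saddle point.

saddle point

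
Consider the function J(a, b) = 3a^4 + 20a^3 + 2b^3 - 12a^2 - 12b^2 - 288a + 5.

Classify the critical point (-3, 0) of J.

local maximum

The mixed partial ∂²J/∂a∂b is 0, so the Hessian at any point is diag(J_aa, J_bb) = diag(12(3a^2 + 10a - 2), 12(b - 2)).
At (-3, 0): H = diag(-60, -24).
Both eigenvalues are negative, so H is negative definite: a local maximum.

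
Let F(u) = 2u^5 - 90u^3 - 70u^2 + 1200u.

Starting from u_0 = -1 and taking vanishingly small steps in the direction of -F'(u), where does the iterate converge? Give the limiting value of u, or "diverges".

F'(u) = 10(u - 5)(u - 2)(u + 3)(u + 4), so F'(-1) = 1080.
Gradient descent moves in the -F' direction, i.e. u is decreasing.
The nearest critical point in that direction is u = -3, where F'' = 400 > 0 (a local minimum). The iterate converges there.

-3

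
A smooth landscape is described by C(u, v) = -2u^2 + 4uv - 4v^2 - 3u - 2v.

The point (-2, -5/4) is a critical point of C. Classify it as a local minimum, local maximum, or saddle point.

local maximum

The Hessian of C is constant: H = [[-4, 4], [4, -8]].
det(H) = (-4)·(-8) − 4² = 16.
det(H) > 0 and tr(H) = -12 < 0, so H is negative definite and the point is a local maximum.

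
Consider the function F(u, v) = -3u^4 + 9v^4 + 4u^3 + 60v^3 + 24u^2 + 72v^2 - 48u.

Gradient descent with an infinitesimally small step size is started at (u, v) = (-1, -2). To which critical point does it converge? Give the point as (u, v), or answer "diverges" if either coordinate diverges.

F is separable, so gradient descent decouples: u follows -∂F/∂u, v follows -∂F/∂v.
∂F/∂u = -12(u - 2)(u - 1)(u + 2); at u=-1 this is -72, so u increases.
∂F/∂v = 36v(v + 1)(v + 4); at v=-2 this is 144, so v decreases.
u converges to its nearest critical value 1 (a local min of the u-part); v converges to -4. The iterate converges to (1, -4).

(1, -4)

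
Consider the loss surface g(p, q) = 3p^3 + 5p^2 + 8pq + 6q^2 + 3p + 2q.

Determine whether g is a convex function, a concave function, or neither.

The term 3p^3 is cubic, so the Hessian is not constant.
∂²g/∂p² = 18p + 10, which takes both signs as p varies (negative for sufficiently negative p). A diagonal entry of the Hessian changing sign means the Hessian is neither positive- nor negative-semidefinite on all of R^2.

neither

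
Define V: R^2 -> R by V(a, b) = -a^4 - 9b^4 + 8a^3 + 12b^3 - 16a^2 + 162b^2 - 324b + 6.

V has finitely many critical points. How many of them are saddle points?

V separates as a function of a plus a function of b, so ∇V=0 decouples.
∂V/∂a = -4a(a - 4)(a - 2) = 0 at a ∈ {0, 2, 4}; ∂V/∂b = -36(b - 3)(b - 1)(b + 3) = 0 at b ∈ {-3, 1, 3}.
The Hessian is diagonal: diag(V_aa, V_bb). Second derivatives: V_aa(0)=-32, V_aa(2)=16, V_aa(4)=-32; V_bb(-3)=-864, V_bb(1)=288, V_bb(3)=-432.
Saddle points occur where the two diagonal entries have opposite signs: (0, 1), (2, -3), (2, 3), (4, 1). Count: 4.

4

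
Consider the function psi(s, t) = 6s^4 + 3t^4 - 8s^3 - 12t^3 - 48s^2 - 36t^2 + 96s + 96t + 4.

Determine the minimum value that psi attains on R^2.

-412

psi(s,t) separates as P(s) + Q(t) + 4, so its minimum is min P + min Q + 4.
P'(s) = 24(s - 2)(s - 1)(s + 2) vanishes at s ∈ {-2, 1, 2}; Q'(t) = 12(t - 4)(t - 1)(t + 2) vanishes at t ∈ {-2, 1, 4}.
Local minima of P (where P''>0): P(-2)=-224, P(2)=32. Local minima of Q: Q(-2)=-192, Q(4)=-192.
So the global minimum of psi is P(-2) + Q(-2) + 4 = -224 − 192 + 4 = -412, attained at (-2, -2).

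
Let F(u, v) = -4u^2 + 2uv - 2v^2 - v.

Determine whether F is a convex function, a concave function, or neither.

F is quadratic, so its Hessian is the constant matrix H = [[-8, 2], [2, -4]].
det(H) = 28, tr(H) = -12.
det(H) > 0 and tr(H) < 0, so H is negative definite everywhere: concave.

concave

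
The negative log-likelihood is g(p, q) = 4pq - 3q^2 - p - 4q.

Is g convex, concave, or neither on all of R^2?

neither

g is quadratic, so its Hessian is the constant matrix H = [[0, 4], [4, -6]].
det(H) = -16, tr(H) = -6.
det(H) < 0, so H is indefinite: neither convex nor concave.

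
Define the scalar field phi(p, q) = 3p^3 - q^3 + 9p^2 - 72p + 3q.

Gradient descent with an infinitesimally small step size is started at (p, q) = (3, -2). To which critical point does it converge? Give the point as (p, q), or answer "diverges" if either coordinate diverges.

(2, -1)

phi is separable, so gradient descent decouples: p follows -∂phi/∂p, q follows -∂phi/∂q.
∂phi/∂p = 9(p - 2)(p + 4); at p=3 this is 63, so p decreases.
∂phi/∂q = -3(q - 1)(q + 1); at q=-2 this is -9, so q increases.
p converges to its nearest critical value 2 (a local min of the p-part); q converges to -1. The iterate converges to (2, -1).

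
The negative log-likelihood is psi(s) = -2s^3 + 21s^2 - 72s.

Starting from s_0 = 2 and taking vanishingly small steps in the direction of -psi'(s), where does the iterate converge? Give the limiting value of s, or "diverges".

3

psi'(s) = -6(s - 4)(s - 3), so psi'(2) = -12.
Gradient descent moves in the -psi' direction, i.e. s is increasing.
The nearest critical point in that direction is s = 3, where psi'' = 6 > 0 (a local minimum). The iterate converges there.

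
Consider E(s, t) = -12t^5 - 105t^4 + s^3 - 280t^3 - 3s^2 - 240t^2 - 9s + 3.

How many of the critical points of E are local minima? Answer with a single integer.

2

E separates as a function of s plus a function of t, so ∇E=0 decouples.
∂E/∂s = 3(s - 3)(s + 1) = 0 at s ∈ {-1, 3}; ∂E/∂t = -60t(t + 1)(t + 2)(t + 4) = 0 at t ∈ {-4, -2, -1, 0}.
The Hessian is diagonal: diag(E_ss, E_tt). Second derivatives: E_ss(-1)=-12, E_ss(3)=12; E_tt(-4)=1440, E_tt(-2)=-240, E_tt(-1)=180, E_tt(0)=-480.
Local minima occur where both diagonal entries positive: (3, -4), (3, -1). Count: 2.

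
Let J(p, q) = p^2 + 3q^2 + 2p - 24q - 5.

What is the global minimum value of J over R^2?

-54

J(p,q) separates as A(p) + B(q) − 5, so its minimum is min A + min B − 5.
A'(p) = 2p + 2 vanishes at p ∈ {-1}; B'(q) = 6q - 24 vanishes at q ∈ {4}.
Local minima of A (where A''>0): A(-1)=-1. Local minima of B: B(4)=-48.
So the global minimum of J is A(-1) + B(4) − 5 = -1 − 48 − 5 = -54, attained at (-1, 4).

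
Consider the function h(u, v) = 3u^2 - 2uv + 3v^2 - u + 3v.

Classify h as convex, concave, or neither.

convex

h is quadratic, so its Hessian is the constant matrix H = [[6, -2], [-2, 6]].
det(H) = 32, tr(H) = 12.
det(H) > 0 and tr(H) > 0, so H is positive definite everywhere: convex.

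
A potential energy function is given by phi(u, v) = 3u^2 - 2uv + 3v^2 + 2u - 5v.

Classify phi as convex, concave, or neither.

phi is quadratic, so its Hessian is the constant matrix H = [[6, -2], [-2, 6]].
det(H) = 32, tr(H) = 12.
det(H) > 0 and tr(H) > 0, so H is positive definite everywhere: convex.

convex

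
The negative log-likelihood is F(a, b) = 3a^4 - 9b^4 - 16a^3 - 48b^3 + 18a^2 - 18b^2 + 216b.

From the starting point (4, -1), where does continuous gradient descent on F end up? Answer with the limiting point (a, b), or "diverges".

F is separable, so gradient descent decouples: a follows -∂F/∂a, b follows -∂F/∂b.
∂F/∂a = 12a(a - 3)(a - 1); at a=4 this is 144, so a decreases.
∂F/∂b = -36(b - 1)(b + 2)(b + 3); at b=-1 this is 144, so b decreases.
a converges to its nearest critical value 3 (a local min of the a-part); b converges to -2. The iterate converges to (3, -2).

(3, -2)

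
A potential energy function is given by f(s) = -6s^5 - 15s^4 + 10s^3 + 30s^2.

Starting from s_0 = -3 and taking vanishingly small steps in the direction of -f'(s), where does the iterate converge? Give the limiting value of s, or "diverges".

f'(s) = -30s(s - 1)(s + 1)(s + 2), so f'(-3) = -720.
Gradient descent moves in the -f' direction, i.e. s is increasing.
The nearest critical point in that direction is s = -2, where f'' = 180 > 0 (a local minimum). The iterate converges there.

-2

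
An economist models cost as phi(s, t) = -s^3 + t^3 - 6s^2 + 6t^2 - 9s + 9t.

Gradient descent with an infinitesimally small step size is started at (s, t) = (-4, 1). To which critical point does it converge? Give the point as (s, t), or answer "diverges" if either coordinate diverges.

(-3, -1)

phi is separable, so gradient descent decouples: s follows -∂phi/∂s, t follows -∂phi/∂t.
∂phi/∂s = -3(s + 1)(s + 3); at s=-4 this is -9, so s increases.
∂phi/∂t = 3(t + 1)(t + 3); at t=1 this is 24, so t decreases.
s converges to its nearest critical value -3 (a local min of the s-part); t converges to -1. The iterate converges to (-3, -1).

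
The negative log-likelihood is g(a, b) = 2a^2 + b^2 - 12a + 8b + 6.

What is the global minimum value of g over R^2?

g(a,b) separates as P(a) + Q(b) + 6, so its minimum is min P + min Q + 6.
P'(a) = 4a - 12 vanishes at a ∈ {3}; Q'(b) = 2b + 8 vanishes at b ∈ {-4}.
Local minima of P (where P''>0): P(3)=-18. Local minima of Q: Q(-4)=-16.
So the global minimum of g is P(3) + Q(-4) + 6 = -18 − 16 + 6 = -28, attained at (3, -4).

-28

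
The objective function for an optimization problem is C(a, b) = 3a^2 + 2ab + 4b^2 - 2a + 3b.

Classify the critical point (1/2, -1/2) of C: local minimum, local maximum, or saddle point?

local minimum

The Hessian of C is constant: H = [[6, 2], [2, 8]].
det(H) = 6·8 − 2² = 44.
det(H) > 0 and tr(H) = 14 > 0, so H is positive definite and the point is a local minimum.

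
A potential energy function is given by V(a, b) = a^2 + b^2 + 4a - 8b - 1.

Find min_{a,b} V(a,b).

-21

V(a,b) separates as P(a) + Q(b) − 1, so its minimum is min P + min Q − 1.
P'(a) = 2a + 4 vanishes at a ∈ {-2}; Q'(b) = 2b - 8 vanishes at b ∈ {4}.
Local minima of P (where P''>0): P(-2)=-4. Local minima of Q: Q(4)=-16.
So the global minimum of V is P(-2) + Q(4) − 1 = -4 − 16 − 1 = -21, attained at (-2, 4).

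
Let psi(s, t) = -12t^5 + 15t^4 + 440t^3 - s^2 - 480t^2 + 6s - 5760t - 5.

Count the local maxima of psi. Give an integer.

2

psi separates as a function of s plus a function of t, so ∇psi=0 decouples.
∂psi/∂s = -2(s - 3) = 0 at s ∈ {3}; ∂psi/∂t = -60(t - 4)(t - 3)(t + 2)(t + 4) = 0 at t ∈ {-4, -2, 3, 4}.
The Hessian is diagonal: diag(psi_ss, psi_tt). Second derivatives: psi_ss(3)=-2; psi_tt(-4)=6720, psi_tt(-2)=-3600, psi_tt(3)=2100, psi_tt(4)=-2880.
Local maxima occur where both diagonal entries negative: (3, -2), (3, 4). Count: 2.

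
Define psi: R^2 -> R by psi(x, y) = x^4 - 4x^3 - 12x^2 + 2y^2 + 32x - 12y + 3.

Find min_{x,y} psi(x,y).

psi(x,y) separates as P(x) + Q(y) + 3, so its minimum is min P + min Q + 3.
P'(x) = 4(x - 4)(x - 1)(x + 2) vanishes at x ∈ {-2, 1, 4}; Q'(y) = 4y - 12 vanishes at y ∈ {3}.
Local minima of P (where P''>0): P(-2)=-64, P(4)=-64. Local minima of Q: Q(3)=-18.
So the global minimum of psi is P(-2) + Q(3) + 3 = -64 − 18 + 3 = -79, attained at (-2, 3).

-79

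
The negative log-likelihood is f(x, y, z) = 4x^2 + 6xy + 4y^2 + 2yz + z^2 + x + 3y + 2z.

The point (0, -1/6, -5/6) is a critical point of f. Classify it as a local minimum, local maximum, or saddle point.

The Hessian is constant: H = [[8, 6, 0], [6, 8, 2], [0, 2, 2]].
Leading principal minors: Δ₁ = 8, Δ₂ = 28, Δ₃ = 24.
All leading minors are positive, so H is positive definite: a local minimum.

local minimum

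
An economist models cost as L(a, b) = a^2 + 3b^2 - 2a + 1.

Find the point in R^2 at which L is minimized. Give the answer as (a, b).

(1, 0)

L(a,b) separates as P(a) + Q(b) + 1, so its minimum is min P + min Q + 1.
P'(a) = 2a - 2 vanishes at a ∈ {1}; Q'(b) = 6b vanishes at b ∈ {0}.
Local minima of P (where P''>0): P(1)=-1. Local minima of Q: Q(0)=0.
So the global minimum of L is P(1) + Q(0) + 1 = -1 + 0 + 1 = 0, attained at (1, 0).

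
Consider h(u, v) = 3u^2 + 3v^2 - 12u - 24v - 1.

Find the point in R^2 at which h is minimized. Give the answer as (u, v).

(2, 4)

h(u,v) separates as P(u) + Q(v) − 1, so its minimum is min P + min Q − 1.
P'(u) = 6u - 12 vanishes at u ∈ {2}; Q'(v) = 6v - 24 vanishes at v ∈ {4}.
Local minima of P (where P''>0): P(2)=-12. Local minima of Q: Q(4)=-48.
So the global minimum of h is P(2) + Q(4) − 1 = -12 − 48 − 1 = -61, attained at (2, 4).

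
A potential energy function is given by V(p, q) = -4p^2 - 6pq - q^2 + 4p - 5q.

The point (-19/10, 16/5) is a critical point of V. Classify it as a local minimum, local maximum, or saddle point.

The Hessian of V is constant: H = [[-8, -6], [-6, -2]].
det(H) = (-8)·(-2) − (-6)² = -20.
Since det(H) < 0, H is indefinite and the critical point is a saddle point.

saddle point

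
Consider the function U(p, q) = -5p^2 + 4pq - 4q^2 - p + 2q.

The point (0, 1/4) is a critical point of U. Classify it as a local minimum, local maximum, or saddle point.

The Hessian of U is constant: H = [[-10, 4], [4, -8]].
det(H) = (-10)·(-8) − 4² = 64.
det(H) > 0 and tr(H) = -18 < 0, so H is negative definite and the point is a local maximum.

local maximum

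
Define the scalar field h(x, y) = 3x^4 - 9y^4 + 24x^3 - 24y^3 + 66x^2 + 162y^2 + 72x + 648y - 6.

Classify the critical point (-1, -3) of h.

saddle point

The mixed partial ∂²h/∂x∂y is 0, so the Hessian at any point is diag(h_xx, h_yy) = diag(12(3x^2 + 12x + 11), 36(-3y^2 - 4y + 9)).
At (-1, -3): H = diag(24, -216).
The eigenvalues have opposite signs, so H is indefinite: a saddle point.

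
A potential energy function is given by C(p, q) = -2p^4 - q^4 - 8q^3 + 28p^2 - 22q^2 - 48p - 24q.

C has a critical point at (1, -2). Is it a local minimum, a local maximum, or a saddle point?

The mixed partial ∂²C/∂p∂q is 0, so the Hessian at any point is diag(C_pp, C_qq) = diag(8(-3p^2 + 7), -4(3q^2 + 12q + 11)).
At (1, -2): H = diag(32, 4).
Both eigenvalues are positive, so H is positive definite: a local minimum.

local minimum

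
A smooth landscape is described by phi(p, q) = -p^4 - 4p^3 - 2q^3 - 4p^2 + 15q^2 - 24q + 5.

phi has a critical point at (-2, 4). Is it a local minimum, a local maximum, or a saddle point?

The mixed partial ∂²phi/∂p∂q is 0, so the Hessian at any point is diag(phi_pp, phi_qq) = diag(-4(3p^2 + 6p + 2), 6(-2q + 5)).
At (-2, 4): H = diag(-8, -18).
Both eigenvalues are negative, so H is negative definite: a local maximum.

local maximum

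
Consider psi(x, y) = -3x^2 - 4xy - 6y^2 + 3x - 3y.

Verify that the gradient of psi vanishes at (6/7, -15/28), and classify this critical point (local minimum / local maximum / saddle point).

local maximum

∇psi = (-6x - 4y + 3, -4x - 12y - 3); substituting (6/7, -15/28) gives ∇psi = (0, 0), so (6/7, -15/28) is indeed a critical point.
The Hessian of psi is constant: H = [[-6, -4], [-4, -12]].
det(H) = (-6)·(-12) − (-4)² = 56.
det(H) > 0 and tr(H) = -18 < 0, so H is negative definite and the point is a local maximum.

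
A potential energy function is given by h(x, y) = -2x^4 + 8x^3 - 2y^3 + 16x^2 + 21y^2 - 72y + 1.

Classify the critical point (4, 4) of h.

local maximum

The mixed partial ∂²h/∂x∂y is 0, so the Hessian at any point is diag(h_xx, h_yy) = diag(8(-3x^2 + 6x + 4), 6(-2y + 7)).
At (4, 4): H = diag(-160, -6).
Both eigenvalues are negative, so H is negative definite: a local maximum.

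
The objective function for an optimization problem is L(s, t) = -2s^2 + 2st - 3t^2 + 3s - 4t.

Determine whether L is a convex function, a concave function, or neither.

L is quadratic, so its Hessian is the constant matrix H = [[-4, 2], [2, -6]].
det(H) = 20, tr(H) = -10.
det(H) > 0 and tr(H) < 0, so H is negative definite everywhere: concave.

concave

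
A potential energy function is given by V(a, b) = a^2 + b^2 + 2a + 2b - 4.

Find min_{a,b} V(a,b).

-6

V(a,b) separates as P(a) + Q(b) − 4, so its minimum is min P + min Q − 4.
P'(a) = 2a + 2 vanishes at a ∈ {-1}; Q'(b) = 2b + 2 vanishes at b ∈ {-1}.
Local minima of P (where P''>0): P(-1)=-1. Local minima of Q: Q(-1)=-1.
So the global minimum of V is P(-1) + Q(-1) − 4 = -1 − 1 − 4 = -6, attained at (-1, -1).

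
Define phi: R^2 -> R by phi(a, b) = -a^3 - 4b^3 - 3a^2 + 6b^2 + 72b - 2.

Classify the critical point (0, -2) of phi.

saddle point

The mixed partial ∂²phi/∂a∂b is 0, so the Hessian at any point is diag(phi_aa, phi_bb) = diag(-6(a + 1), 12(-2b + 1)).
At (0, -2): H = diag(-6, 60).
The eigenvalues have opposite signs, so H is indefinite: a saddle point.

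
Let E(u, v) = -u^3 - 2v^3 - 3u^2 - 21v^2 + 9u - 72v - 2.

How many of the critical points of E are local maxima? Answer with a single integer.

E separates as a function of u plus a function of v, so ∇E=0 decouples.
∂E/∂u = -3(u - 1)(u + 3) = 0 at u ∈ {-3, 1}; ∂E/∂v = -6(v + 3)(v + 4) = 0 at v ∈ {-4, -3}.
The Hessian is diagonal: diag(E_uu, E_vv). Second derivatives: E_uu(-3)=12, E_uu(1)=-12; E_vv(-4)=6, E_vv(-3)=-6.
Local maxima occur where both diagonal entries negative: (1, -3). Count: 1.

1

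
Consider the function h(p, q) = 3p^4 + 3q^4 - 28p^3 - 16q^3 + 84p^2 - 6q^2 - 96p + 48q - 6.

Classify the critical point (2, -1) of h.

The mixed partial ∂²h/∂p∂q is 0, so the Hessian at any point is diag(h_pp, h_qq) = diag(12(3p^2 - 14p + 14), 12(3q^2 - 8q - 1)).
At (2, -1): H = diag(-24, 120).
The eigenvalues have opposite signs, so H is indefinite: a saddle point.

saddle point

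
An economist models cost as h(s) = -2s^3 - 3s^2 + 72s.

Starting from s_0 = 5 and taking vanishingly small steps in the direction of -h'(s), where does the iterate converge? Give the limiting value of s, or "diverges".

h'(s) = -6(s - 3)(s + 4), so h'(5) = -108.
Gradient descent moves in the -h' direction, i.e. s is increasing.
There is no critical point above s=5, and h' keeps the same sign, so the iterate runs off to +∞.

diverges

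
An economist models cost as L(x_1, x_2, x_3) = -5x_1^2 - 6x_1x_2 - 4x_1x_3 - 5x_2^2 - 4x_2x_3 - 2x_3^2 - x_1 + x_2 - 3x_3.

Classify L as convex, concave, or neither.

concave

L is quadratic, so its Hessian is the constant matrix H = [[-10, -6, -4], [-6, -10, -4], [-4, -4, -4]].
Leading principal minors: -10, 64, -128.
Signs alternate −, +, − ⇒ H ≺ 0 ⇒ concave.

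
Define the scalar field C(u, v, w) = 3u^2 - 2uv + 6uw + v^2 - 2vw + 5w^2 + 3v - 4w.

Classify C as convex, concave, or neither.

C is quadratic, so its Hessian is the constant matrix H = [[6, -2, 6], [-2, 2, -2], [6, -2, 10]].
Leading principal minors: 6, 8, 32.
All positive ⇒ H ≻ 0 ⇒ convex.

convex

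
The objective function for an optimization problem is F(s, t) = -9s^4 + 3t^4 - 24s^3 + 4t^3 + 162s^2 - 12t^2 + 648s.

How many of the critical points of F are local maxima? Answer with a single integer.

2

F separates as a function of s plus a function of t, so ∇F=0 decouples.
∂F/∂s = -36(s - 3)(s + 2)(s + 3) = 0 at s ∈ {-3, -2, 3}; ∂F/∂t = 12t(t - 1)(t + 2) = 0 at t ∈ {-2, 0, 1}.
The Hessian is diagonal: diag(F_ss, F_tt). Second derivatives: F_ss(-3)=-216, F_ss(-2)=180, F_ss(3)=-1080; F_tt(-2)=72, F_tt(0)=-24, F_tt(1)=36.
Local maxima occur where both diagonal entries negative: (-3, 0), (3, 0). Count: 2.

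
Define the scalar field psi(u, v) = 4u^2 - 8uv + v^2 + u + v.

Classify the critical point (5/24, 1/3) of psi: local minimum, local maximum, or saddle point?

saddle point

The Hessian of psi is constant: H = [[8, -8], [-8, 2]].
det(H) = 8·2 − (-8)² = -48.
Since det(H) < 0, H is indefinite and the critical point is a saddle point.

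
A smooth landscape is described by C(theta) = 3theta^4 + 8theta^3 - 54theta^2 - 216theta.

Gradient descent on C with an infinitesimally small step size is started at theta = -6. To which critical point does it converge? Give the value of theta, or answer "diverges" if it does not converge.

-3

C'(theta) = 12(theta - 3)(theta + 2)(theta + 3), so C'(-6) = -1296.
Gradient descent moves in the -C' direction, i.e. theta is increasing.
The nearest critical point in that direction is theta = -3, where C'' = 72 > 0 (a local minimum). The iterate converges there.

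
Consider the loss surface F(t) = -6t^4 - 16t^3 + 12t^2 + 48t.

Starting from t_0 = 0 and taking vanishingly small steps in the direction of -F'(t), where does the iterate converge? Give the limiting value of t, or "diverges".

-1

F'(t) = -24(t - 1)(t + 1)(t + 2), so F'(0) = 48.
Gradient descent moves in the -F' direction, i.e. t is decreasing.
The nearest critical point in that direction is t = -1, where F'' = 48 > 0 (a local minimum). The iterate converges there.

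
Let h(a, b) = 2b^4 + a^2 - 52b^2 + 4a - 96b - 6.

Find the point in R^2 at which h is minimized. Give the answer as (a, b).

(-2, 4)

h(a,b) separates as P(a) + Q(b) − 6, so its minimum is min P + min Q − 6.
P'(a) = 2a + 4 vanishes at a ∈ {-2}; Q'(b) = 8(b - 4)(b + 1)(b + 3) vanishes at b ∈ {-3, -1, 4}.
Local minima of P (where P''>0): P(-2)=-4. Local minima of Q: Q(-3)=-18, Q(4)=-704.
So the global minimum of h is P(-2) + Q(4) − 6 = -4 − 704 − 6 = -714, attained at (-2, 4).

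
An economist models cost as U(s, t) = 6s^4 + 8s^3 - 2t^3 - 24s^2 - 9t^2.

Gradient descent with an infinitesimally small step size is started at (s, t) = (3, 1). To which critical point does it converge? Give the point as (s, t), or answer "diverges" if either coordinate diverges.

U is separable, so gradient descent decouples: s follows -∂U/∂s, t follows -∂U/∂t.
∂U/∂s = 24s(s - 1)(s + 2); at s=3 this is 720, so s decreases.
∂U/∂t = -6t(t + 3); at t=1 this is -24, so t increases.
The t-coordinate has no critical point in that direction and runs off to infinity.

diverges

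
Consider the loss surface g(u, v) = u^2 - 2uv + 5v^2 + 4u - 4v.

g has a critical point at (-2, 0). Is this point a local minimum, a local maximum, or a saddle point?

local minimum

The Hessian of g is constant: H = [[2, -2], [-2, 10]].
det(H) = 2·10 − (-2)² = 16.
det(H) > 0 and tr(H) = 12 > 0, so H is positive definite and the point is a local minimum.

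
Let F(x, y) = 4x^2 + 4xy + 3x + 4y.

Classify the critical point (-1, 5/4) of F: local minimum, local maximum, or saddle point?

saddle point

The Hessian of F is constant: H = [[8, 4], [4, 0]].
det(H) = 8·0 − 4² = -16.
Since det(H) < 0, H is indefinite and the critical point is a saddle point.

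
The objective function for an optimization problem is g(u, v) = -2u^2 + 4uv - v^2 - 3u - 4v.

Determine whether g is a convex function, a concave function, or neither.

neither

g is quadratic, so its Hessian is the constant matrix H = [[-4, 4], [4, -2]].
det(H) = -8, tr(H) = -6.
det(H) < 0, so H is indefinite: neither convex nor concave.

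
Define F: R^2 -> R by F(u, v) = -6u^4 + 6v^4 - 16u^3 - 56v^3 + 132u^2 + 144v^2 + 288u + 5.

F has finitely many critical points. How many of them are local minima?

F separates as a function of u plus a function of v, so ∇F=0 decouples.
∂F/∂u = -24(u - 3)(u + 1)(u + 4) = 0 at u ∈ {-4, -1, 3}; ∂F/∂v = 24v(v - 4)(v - 3) = 0 at v ∈ {0, 3, 4}.
The Hessian is diagonal: diag(F_uu, F_vv). Second derivatives: F_uu(-4)=-504, F_uu(-1)=288, F_uu(3)=-672; F_vv(0)=288, F_vv(3)=-72, F_vv(4)=96.
Local minima occur where both diagonal entries positive: (-1, 0), (-1, 4). Count: 2.

2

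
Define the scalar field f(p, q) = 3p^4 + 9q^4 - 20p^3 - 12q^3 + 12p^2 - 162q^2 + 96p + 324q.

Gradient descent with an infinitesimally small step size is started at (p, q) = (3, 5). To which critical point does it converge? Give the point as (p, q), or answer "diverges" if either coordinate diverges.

(4, 3)

f is separable, so gradient descent decouples: p follows -∂f/∂p, q follows -∂f/∂q.
∂f/∂p = 12(p - 4)(p - 2)(p + 1); at p=3 this is -48, so p increases.
∂f/∂q = 36(q - 3)(q - 1)(q + 3); at q=5 this is 2304, so q decreases.
p converges to its nearest critical value 4 (a local min of the p-part); q converges to 3. The iterate converges to (4, 3).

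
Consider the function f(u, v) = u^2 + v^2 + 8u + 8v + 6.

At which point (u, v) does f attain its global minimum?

(-4, -4)

f(u,v) separates as P(u) + Q(v) + 6, so its minimum is min P + min Q + 6.
P'(u) = 2u + 8 vanishes at u ∈ {-4}; Q'(v) = 2v + 8 vanishes at v ∈ {-4}.
Local minima of P (where P''>0): P(-4)=-16. Local minima of Q: Q(-4)=-16.
So the global minimum of f is P(-4) + Q(-4) + 6 = -16 − 16 + 6 = -26, attained at (-4, -4).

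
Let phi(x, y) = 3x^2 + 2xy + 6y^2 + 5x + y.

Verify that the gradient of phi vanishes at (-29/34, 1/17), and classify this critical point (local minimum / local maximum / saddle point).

local minimum

∇phi = (6x + 2y + 5, 2x + 12y + 1); substituting (-29/34, 1/17) gives ∇phi = (0, 0), so (-29/34, 1/17) is indeed a critical point.
The Hessian of phi is constant: H = [[6, 2], [2, 12]].
det(H) = 6·12 − 2² = 68.
det(H) > 0 and tr(H) = 18 > 0, so H is positive definite and the point is a local minimum.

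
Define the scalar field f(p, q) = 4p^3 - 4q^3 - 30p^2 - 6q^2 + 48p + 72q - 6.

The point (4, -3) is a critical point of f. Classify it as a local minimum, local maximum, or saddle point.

local minimum

The mixed partial ∂²f/∂p∂q is 0, so the Hessian at any point is diag(f_pp, f_qq) = diag(12(2p - 5), -12(2q + 1)).
At (4, -3): H = diag(36, 60).
Both eigenvalues are positive, so H is positive definite: a local minimum.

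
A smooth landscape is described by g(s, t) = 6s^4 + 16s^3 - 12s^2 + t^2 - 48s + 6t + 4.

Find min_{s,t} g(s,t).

g(s,t) separates as P(s) + Q(t) + 4, so its minimum is min P + min Q + 4.
P'(s) = 24(s - 1)(s + 1)(s + 2) vanishes at s ∈ {-2, -1, 1}; Q'(t) = 2(t + 3) vanishes at t ∈ {-3}.
Local minima of P (where P''>0): P(-2)=16, P(1)=-38. Local minima of Q: Q(-3)=-9.
So the global minimum of g is P(1) + Q(-3) + 4 = -38 − 9 + 4 = -43, attained at (1, -3).

-43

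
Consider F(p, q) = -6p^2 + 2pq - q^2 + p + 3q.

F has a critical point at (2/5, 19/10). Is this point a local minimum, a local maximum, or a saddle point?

The Hessian of F is constant: H = [[-12, 2], [2, -2]].
det(H) = (-12)·(-2) − 2² = 20.
det(H) > 0 and tr(H) = -14 < 0, so H is negative definite and the point is a local maximum.

local maximum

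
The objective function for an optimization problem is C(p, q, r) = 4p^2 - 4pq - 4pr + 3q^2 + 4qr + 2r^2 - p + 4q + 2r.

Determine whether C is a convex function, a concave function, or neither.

C is quadratic, so its Hessian is the constant matrix H = [[8, -4, -4], [-4, 6, 4], [-4, 4, 4]].
Leading principal minors: 8, 32, 32.
All positive ⇒ H ≻ 0 ⇒ convex.

convex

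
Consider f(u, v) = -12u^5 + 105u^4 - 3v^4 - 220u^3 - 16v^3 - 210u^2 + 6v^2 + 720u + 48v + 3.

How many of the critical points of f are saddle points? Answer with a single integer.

f separates as a function of u plus a function of v, so ∇f=0 decouples.
∂f/∂u = -60(u - 4)(u - 3)(u - 1)(u + 1) = 0 at u ∈ {-1, 1, 3, 4}; ∂f/∂v = -12(v - 1)(v + 1)(v + 4) = 0 at v ∈ {-4, -1, 1}.
The Hessian is diagonal: diag(f_uu, f_vv). Second derivatives: f_uu(-1)=2400, f_uu(1)=-720, f_uu(3)=480, f_uu(4)=-900; f_vv(-4)=-180, f_vv(-1)=72, f_vv(1)=-120.
Saddle points occur where the two diagonal entries have opposite signs: (-1, -4), (-1, 1), (1, -1), (3, -4), (3, 1), (4, -1). Count: 6.

6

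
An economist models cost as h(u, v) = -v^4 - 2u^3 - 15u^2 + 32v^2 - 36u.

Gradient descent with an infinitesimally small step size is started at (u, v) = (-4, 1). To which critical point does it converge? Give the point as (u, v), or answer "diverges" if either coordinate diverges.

(-3, 0)

h is separable, so gradient descent decouples: u follows -∂h/∂u, v follows -∂h/∂v.
∂h/∂u = -6(u + 2)(u + 3); at u=-4 this is -12, so u increases.
∂h/∂v = -4v(v - 4)(v + 4); at v=1 this is 60, so v decreases.
u converges to its nearest critical value -3 (a local min of the u-part); v converges to 0. The iterate converges to (-3, 0).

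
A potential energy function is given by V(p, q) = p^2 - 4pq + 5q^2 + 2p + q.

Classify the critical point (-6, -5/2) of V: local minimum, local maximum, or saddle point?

local minimum

The Hessian of V is constant: H = [[2, -4], [-4, 10]].
det(H) = 2·10 − (-4)² = 4.
det(H) > 0 and tr(H) = 12 > 0, so H is positive definite and the point is a local minimum.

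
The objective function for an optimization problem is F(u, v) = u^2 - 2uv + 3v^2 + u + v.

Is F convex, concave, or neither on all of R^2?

F is quadratic, so its Hessian is the constant matrix H = [[2, -2], [-2, 6]].
det(H) = 8, tr(H) = 8.
det(H) > 0 and tr(H) > 0, so H is positive definite everywhere: convex.

convex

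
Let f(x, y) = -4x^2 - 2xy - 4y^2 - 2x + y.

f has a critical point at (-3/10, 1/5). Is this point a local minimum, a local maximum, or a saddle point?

local maximum

The Hessian of f is constant: H = [[-8, -2], [-2, -8]].
det(H) = (-8)·(-8) − (-2)² = 60.
det(H) > 0 and tr(H) = -16 < 0, so H is negative definite and the point is a local maximum.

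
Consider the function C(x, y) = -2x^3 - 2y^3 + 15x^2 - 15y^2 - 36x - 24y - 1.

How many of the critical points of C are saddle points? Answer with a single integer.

C separates as a function of x plus a function of y, so ∇C=0 decouples.
∂C/∂x = -6(x - 3)(x - 2) = 0 at x ∈ {2, 3}; ∂C/∂y = -6(y + 1)(y + 4) = 0 at y ∈ {-4, -1}.
The Hessian is diagonal: diag(C_xx, C_yy). Second derivatives: C_xx(2)=6, C_xx(3)=-6; C_yy(-4)=18, C_yy(-1)=-18.
Saddle points occur where the two diagonal entries have opposite signs: (2, -1), (3, -4). Count: 2.

2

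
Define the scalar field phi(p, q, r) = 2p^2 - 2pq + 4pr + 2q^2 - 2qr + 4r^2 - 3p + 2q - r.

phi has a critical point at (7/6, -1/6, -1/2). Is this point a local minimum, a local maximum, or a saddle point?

The Hessian is constant: H = [[4, -2, 4], [-2, 4, -2], [4, -2, 8]].
Leading principal minors: Δ₁ = 4, Δ₂ = 12, Δ₃ = 48.
All leading minors are positive, so H is positive definite: a local minimum.

local minimum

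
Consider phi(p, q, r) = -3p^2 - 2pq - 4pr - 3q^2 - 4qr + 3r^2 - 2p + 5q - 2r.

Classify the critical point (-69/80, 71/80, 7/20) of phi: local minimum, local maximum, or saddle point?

The Hessian is constant: H = [[-6, -2, -4], [-2, -6, -4], [-4, -4, 6]].
Leading principal minors: Δ₁ = -6, Δ₂ = 32, Δ₃ = 320.
The minors fit neither the all-positive nor the alternating-sign pattern, so H is indefinite: a saddle point.

saddle point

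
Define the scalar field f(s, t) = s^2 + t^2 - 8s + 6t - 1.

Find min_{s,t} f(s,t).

-26

f(s,t) separates as P(s) + Q(t) − 1, so its minimum is min P + min Q − 1.
P'(s) = 2s - 8 vanishes at s ∈ {4}; Q'(t) = 2(t + 3) vanishes at t ∈ {-3}.
Local minima of P (where P''>0): P(4)=-16. Local minima of Q: Q(-3)=-9.
So the global minimum of f is P(4) + Q(-3) − 1 = -16 − 9 − 1 = -26, attained at (4, -3).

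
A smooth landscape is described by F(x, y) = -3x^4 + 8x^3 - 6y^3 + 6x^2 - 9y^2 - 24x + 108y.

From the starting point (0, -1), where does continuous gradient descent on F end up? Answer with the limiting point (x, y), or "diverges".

F is separable, so gradient descent decouples: x follows -∂F/∂x, y follows -∂F/∂y.
∂F/∂x = -12(x - 2)(x - 1)(x + 1); at x=0 this is -24, so x increases.
∂F/∂y = -18(y - 2)(y + 3); at y=-1 this is 108, so y decreases.
x converges to its nearest critical value 1 (a local min of the x-part); y converges to -3. The iterate converges to (1, -3).

(1, -3)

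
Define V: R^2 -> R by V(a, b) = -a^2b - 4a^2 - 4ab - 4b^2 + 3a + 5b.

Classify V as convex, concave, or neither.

neither

The term -a^2b is cubic, so the Hessian is not constant.
∂²V/∂a² = -2b - 8, which takes both signs as b varies (negative for sufficiently large b). A diagonal entry of the Hessian changing sign means the Hessian is neither positive- nor negative-semidefinite on all of R^2.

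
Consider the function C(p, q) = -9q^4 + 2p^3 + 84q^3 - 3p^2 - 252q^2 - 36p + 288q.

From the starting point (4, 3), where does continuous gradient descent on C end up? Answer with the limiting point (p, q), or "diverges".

(3, 2)

C is separable, so gradient descent decouples: p follows -∂C/∂p, q follows -∂C/∂q.
∂C/∂p = 6(p - 3)(p + 2); at p=4 this is 36, so p decreases.
∂C/∂q = -36(q - 4)(q - 2)(q - 1); at q=3 this is 72, so q decreases.
p converges to its nearest critical value 3 (a local min of the p-part); q converges to 2. The iterate converges to (3, 2).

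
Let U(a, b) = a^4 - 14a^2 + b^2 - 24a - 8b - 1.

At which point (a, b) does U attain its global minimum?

U(a,b) separates as P(a) + Q(b) − 1, so its minimum is min P + min Q − 1.
P'(a) = 4(a - 3)(a + 1)(a + 2) vanishes at a ∈ {-2, -1, 3}; Q'(b) = 2b - 8 vanishes at b ∈ {4}.
Local minima of P (where P''>0): P(-2)=8, P(3)=-117. Local minima of Q: Q(4)=-16.
So the global minimum of U is P(3) + Q(4) − 1 = -117 − 16 − 1 = -134, attained at (3, 4).

(3, 4)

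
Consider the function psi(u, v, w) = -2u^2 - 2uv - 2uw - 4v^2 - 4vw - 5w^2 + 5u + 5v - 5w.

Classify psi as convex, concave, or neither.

psi is quadratic, so its Hessian is the constant matrix H = [[-4, -2, -2], [-2, -8, -4], [-2, -4, -10]].
Leading principal minors: -4, 28, -216.
Signs alternate −, +, − ⇒ H ≺ 0 ⇒ concave.

concave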